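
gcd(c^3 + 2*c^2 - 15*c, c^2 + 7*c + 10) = c + 5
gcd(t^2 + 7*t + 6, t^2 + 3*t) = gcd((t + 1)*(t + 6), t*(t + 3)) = 1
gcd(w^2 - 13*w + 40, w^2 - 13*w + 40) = w^2 - 13*w + 40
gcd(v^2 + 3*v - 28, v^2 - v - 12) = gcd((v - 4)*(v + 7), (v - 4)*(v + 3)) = v - 4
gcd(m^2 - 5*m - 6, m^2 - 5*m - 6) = m^2 - 5*m - 6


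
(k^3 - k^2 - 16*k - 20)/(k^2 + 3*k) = (k^3 - k^2 - 16*k - 20)/(k*(k + 3))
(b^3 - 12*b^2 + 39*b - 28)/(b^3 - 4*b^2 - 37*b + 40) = (b^2 - 11*b + 28)/(b^2 - 3*b - 40)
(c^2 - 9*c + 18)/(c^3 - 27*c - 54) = (c - 3)/(c^2 + 6*c + 9)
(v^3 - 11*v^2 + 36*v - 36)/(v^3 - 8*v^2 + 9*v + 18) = (v - 2)/(v + 1)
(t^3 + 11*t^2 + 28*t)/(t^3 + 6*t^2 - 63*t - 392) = t*(t + 4)/(t^2 - t - 56)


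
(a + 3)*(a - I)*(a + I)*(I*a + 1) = I*a^4 + a^3 + 3*I*a^3 + 3*a^2 + I*a^2 + a + 3*I*a + 3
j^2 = j^2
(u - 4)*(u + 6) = u^2 + 2*u - 24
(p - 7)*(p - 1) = p^2 - 8*p + 7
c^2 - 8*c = c*(c - 8)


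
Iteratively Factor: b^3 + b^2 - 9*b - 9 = (b + 3)*(b^2 - 2*b - 3) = (b + 1)*(b + 3)*(b - 3)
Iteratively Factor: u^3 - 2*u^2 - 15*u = (u)*(u^2 - 2*u - 15) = u*(u + 3)*(u - 5)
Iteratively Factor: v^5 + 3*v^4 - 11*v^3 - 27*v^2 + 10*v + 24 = (v + 1)*(v^4 + 2*v^3 - 13*v^2 - 14*v + 24) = (v + 1)*(v + 4)*(v^3 - 2*v^2 - 5*v + 6) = (v - 3)*(v + 1)*(v + 4)*(v^2 + v - 2) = (v - 3)*(v - 1)*(v + 1)*(v + 4)*(v + 2)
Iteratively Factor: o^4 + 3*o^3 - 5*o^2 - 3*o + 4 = (o + 1)*(o^3 + 2*o^2 - 7*o + 4) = (o - 1)*(o + 1)*(o^2 + 3*o - 4) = (o - 1)^2*(o + 1)*(o + 4)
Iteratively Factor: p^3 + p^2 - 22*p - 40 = (p + 4)*(p^2 - 3*p - 10) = (p - 5)*(p + 4)*(p + 2)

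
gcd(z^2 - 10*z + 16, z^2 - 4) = z - 2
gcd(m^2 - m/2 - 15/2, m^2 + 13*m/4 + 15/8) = m + 5/2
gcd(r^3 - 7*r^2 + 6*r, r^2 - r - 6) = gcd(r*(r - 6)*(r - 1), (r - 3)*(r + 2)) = 1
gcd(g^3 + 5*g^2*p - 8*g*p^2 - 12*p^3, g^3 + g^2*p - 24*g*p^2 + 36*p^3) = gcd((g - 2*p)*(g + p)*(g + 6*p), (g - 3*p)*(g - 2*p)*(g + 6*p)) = -g^2 - 4*g*p + 12*p^2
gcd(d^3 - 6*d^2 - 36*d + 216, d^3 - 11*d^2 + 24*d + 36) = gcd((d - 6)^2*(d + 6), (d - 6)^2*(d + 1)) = d^2 - 12*d + 36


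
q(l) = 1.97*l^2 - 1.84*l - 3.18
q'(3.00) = 9.98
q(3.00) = 9.03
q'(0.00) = -1.84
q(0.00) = -3.18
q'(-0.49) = -3.77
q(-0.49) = -1.81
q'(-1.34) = -7.12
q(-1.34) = 2.82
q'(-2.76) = -12.71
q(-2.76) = 16.91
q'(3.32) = 11.24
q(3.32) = 12.43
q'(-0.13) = -2.35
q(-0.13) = -2.91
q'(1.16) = 2.73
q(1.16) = -2.66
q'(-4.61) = -20.00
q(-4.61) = 47.17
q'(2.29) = 7.18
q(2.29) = 2.94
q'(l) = 3.94*l - 1.84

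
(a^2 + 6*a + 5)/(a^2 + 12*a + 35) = (a + 1)/(a + 7)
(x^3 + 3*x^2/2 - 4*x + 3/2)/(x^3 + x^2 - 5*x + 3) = (x - 1/2)/(x - 1)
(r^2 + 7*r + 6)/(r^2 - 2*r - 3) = (r + 6)/(r - 3)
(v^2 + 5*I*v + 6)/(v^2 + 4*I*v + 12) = (v - I)/(v - 2*I)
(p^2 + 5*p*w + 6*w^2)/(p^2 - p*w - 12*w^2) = (p + 2*w)/(p - 4*w)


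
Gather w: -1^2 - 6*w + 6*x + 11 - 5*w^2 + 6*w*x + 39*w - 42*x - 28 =-5*w^2 + w*(6*x + 33) - 36*x - 18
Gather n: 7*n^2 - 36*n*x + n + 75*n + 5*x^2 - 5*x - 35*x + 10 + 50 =7*n^2 + n*(76 - 36*x) + 5*x^2 - 40*x + 60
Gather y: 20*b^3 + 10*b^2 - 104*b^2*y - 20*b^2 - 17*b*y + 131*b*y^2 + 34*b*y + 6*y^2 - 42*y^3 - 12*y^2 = 20*b^3 - 10*b^2 - 42*y^3 + y^2*(131*b - 6) + y*(-104*b^2 + 17*b)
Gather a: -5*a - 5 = -5*a - 5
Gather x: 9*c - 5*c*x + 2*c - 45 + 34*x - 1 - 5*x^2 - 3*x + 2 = 11*c - 5*x^2 + x*(31 - 5*c) - 44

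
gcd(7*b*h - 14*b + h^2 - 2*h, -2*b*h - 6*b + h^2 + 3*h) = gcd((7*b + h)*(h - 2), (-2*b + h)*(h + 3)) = 1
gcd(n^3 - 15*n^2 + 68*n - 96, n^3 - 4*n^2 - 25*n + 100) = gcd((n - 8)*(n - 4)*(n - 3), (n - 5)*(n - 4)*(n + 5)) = n - 4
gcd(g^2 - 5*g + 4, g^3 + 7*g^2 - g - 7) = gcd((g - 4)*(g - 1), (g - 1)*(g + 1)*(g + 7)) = g - 1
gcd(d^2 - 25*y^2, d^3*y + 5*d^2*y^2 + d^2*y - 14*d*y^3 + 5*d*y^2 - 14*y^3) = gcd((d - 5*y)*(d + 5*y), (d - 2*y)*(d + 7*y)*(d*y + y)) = 1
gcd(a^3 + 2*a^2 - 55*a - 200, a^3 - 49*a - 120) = a^2 - 3*a - 40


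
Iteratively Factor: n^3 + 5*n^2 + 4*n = (n + 1)*(n^2 + 4*n) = (n + 1)*(n + 4)*(n)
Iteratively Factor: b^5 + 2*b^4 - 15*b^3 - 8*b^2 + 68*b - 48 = (b + 3)*(b^4 - b^3 - 12*b^2 + 28*b - 16) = (b - 2)*(b + 3)*(b^3 + b^2 - 10*b + 8) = (b - 2)*(b - 1)*(b + 3)*(b^2 + 2*b - 8) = (b - 2)*(b - 1)*(b + 3)*(b + 4)*(b - 2)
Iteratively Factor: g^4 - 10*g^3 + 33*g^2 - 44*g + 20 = (g - 5)*(g^3 - 5*g^2 + 8*g - 4) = (g - 5)*(g - 1)*(g^2 - 4*g + 4) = (g - 5)*(g - 2)*(g - 1)*(g - 2)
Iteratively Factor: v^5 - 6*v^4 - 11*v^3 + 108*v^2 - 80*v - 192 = (v + 4)*(v^4 - 10*v^3 + 29*v^2 - 8*v - 48) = (v - 4)*(v + 4)*(v^3 - 6*v^2 + 5*v + 12) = (v - 4)*(v + 1)*(v + 4)*(v^2 - 7*v + 12) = (v - 4)*(v - 3)*(v + 1)*(v + 4)*(v - 4)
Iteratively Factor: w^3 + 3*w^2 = (w)*(w^2 + 3*w) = w^2*(w + 3)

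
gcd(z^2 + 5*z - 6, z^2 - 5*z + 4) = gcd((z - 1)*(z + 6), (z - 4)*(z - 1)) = z - 1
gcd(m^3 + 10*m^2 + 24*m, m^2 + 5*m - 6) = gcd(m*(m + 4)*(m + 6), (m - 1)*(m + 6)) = m + 6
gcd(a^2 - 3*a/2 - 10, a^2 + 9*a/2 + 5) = a + 5/2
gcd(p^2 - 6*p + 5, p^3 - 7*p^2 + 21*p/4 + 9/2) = 1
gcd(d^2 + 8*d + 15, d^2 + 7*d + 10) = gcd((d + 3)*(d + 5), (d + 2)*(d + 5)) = d + 5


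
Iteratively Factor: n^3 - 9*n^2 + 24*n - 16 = (n - 4)*(n^2 - 5*n + 4) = (n - 4)^2*(n - 1)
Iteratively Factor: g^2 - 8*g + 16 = (g - 4)*(g - 4)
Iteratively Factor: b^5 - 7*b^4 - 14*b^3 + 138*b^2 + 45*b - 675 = (b + 3)*(b^4 - 10*b^3 + 16*b^2 + 90*b - 225) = (b - 5)*(b + 3)*(b^3 - 5*b^2 - 9*b + 45) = (b - 5)*(b + 3)^2*(b^2 - 8*b + 15) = (b - 5)^2*(b + 3)^2*(b - 3)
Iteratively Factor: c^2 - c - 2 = (c + 1)*(c - 2)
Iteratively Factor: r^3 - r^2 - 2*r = (r)*(r^2 - r - 2) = r*(r - 2)*(r + 1)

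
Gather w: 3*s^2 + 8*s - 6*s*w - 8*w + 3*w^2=3*s^2 + 8*s + 3*w^2 + w*(-6*s - 8)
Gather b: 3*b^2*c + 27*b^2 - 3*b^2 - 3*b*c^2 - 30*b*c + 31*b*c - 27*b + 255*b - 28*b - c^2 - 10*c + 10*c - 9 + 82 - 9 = b^2*(3*c + 24) + b*(-3*c^2 + c + 200) - c^2 + 64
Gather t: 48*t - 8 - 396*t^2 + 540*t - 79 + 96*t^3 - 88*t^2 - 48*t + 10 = 96*t^3 - 484*t^2 + 540*t - 77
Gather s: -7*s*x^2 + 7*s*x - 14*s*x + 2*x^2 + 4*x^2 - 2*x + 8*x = s*(-7*x^2 - 7*x) + 6*x^2 + 6*x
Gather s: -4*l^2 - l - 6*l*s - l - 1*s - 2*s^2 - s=-4*l^2 - 2*l - 2*s^2 + s*(-6*l - 2)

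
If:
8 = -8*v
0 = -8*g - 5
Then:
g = -5/8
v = -1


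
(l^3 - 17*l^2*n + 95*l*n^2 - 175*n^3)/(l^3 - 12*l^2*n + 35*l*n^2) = (l - 5*n)/l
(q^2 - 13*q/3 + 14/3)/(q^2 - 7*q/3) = (q - 2)/q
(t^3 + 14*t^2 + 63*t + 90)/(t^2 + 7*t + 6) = (t^2 + 8*t + 15)/(t + 1)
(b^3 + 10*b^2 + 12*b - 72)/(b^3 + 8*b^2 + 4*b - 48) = (b + 6)/(b + 4)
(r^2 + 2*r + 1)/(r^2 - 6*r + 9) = (r^2 + 2*r + 1)/(r^2 - 6*r + 9)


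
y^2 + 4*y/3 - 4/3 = (y - 2/3)*(y + 2)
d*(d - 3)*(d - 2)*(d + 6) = d^4 + d^3 - 24*d^2 + 36*d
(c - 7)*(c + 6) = c^2 - c - 42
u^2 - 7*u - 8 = (u - 8)*(u + 1)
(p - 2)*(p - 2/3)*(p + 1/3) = p^3 - 7*p^2/3 + 4*p/9 + 4/9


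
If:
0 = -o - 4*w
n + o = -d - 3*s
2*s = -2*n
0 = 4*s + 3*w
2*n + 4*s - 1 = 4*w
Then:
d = -1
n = -3/22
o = 8/11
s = 3/22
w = -2/11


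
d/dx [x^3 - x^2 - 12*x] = 3*x^2 - 2*x - 12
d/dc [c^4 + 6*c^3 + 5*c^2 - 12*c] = 4*c^3 + 18*c^2 + 10*c - 12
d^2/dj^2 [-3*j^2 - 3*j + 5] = -6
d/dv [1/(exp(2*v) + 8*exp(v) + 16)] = 2*(-exp(v) - 4)*exp(v)/(exp(2*v) + 8*exp(v) + 16)^2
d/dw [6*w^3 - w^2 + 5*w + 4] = 18*w^2 - 2*w + 5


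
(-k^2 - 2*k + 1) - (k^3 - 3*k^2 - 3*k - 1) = -k^3 + 2*k^2 + k + 2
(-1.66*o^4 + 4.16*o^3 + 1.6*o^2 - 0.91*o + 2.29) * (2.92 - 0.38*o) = 0.6308*o^5 - 6.428*o^4 + 11.5392*o^3 + 5.0178*o^2 - 3.5274*o + 6.6868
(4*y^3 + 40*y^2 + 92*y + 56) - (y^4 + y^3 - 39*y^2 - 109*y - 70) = -y^4 + 3*y^3 + 79*y^2 + 201*y + 126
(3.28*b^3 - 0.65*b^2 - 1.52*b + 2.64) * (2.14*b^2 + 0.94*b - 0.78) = 7.0192*b^5 + 1.6922*b^4 - 6.4222*b^3 + 4.7278*b^2 + 3.6672*b - 2.0592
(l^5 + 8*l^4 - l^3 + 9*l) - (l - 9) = l^5 + 8*l^4 - l^3 + 8*l + 9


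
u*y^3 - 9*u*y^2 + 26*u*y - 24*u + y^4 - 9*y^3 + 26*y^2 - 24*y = (u + y)*(y - 4)*(y - 3)*(y - 2)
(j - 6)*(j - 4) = j^2 - 10*j + 24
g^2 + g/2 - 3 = (g - 3/2)*(g + 2)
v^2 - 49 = (v - 7)*(v + 7)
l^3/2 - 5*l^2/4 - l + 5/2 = (l/2 + sqrt(2)/2)*(l - 5/2)*(l - sqrt(2))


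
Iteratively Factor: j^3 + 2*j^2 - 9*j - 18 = (j + 2)*(j^2 - 9) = (j - 3)*(j + 2)*(j + 3)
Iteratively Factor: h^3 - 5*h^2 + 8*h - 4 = (h - 1)*(h^2 - 4*h + 4) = (h - 2)*(h - 1)*(h - 2)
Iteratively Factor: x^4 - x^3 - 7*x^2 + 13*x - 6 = (x - 2)*(x^3 + x^2 - 5*x + 3) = (x - 2)*(x - 1)*(x^2 + 2*x - 3) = (x - 2)*(x - 1)*(x + 3)*(x - 1)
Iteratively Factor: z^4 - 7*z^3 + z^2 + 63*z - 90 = (z - 2)*(z^3 - 5*z^2 - 9*z + 45) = (z - 3)*(z - 2)*(z^2 - 2*z - 15) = (z - 5)*(z - 3)*(z - 2)*(z + 3)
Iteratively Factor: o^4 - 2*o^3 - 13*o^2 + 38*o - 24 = (o - 1)*(o^3 - o^2 - 14*o + 24) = (o - 2)*(o - 1)*(o^2 + o - 12) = (o - 2)*(o - 1)*(o + 4)*(o - 3)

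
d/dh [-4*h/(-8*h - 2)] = 2/(4*h + 1)^2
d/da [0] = 0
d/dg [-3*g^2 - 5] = -6*g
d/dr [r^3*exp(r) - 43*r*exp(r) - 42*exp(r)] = (r^3 + 3*r^2 - 43*r - 85)*exp(r)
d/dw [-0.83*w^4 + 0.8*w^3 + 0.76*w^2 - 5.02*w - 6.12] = -3.32*w^3 + 2.4*w^2 + 1.52*w - 5.02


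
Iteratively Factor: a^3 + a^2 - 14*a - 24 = (a + 3)*(a^2 - 2*a - 8) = (a + 2)*(a + 3)*(a - 4)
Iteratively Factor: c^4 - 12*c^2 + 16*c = (c + 4)*(c^3 - 4*c^2 + 4*c) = (c - 2)*(c + 4)*(c^2 - 2*c) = (c - 2)^2*(c + 4)*(c)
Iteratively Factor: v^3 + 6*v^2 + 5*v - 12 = (v - 1)*(v^2 + 7*v + 12) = (v - 1)*(v + 4)*(v + 3)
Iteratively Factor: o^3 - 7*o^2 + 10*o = (o)*(o^2 - 7*o + 10) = o*(o - 2)*(o - 5)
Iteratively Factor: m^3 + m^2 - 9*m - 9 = (m - 3)*(m^2 + 4*m + 3) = (m - 3)*(m + 1)*(m + 3)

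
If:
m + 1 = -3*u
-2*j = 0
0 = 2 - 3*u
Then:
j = 0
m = -3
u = 2/3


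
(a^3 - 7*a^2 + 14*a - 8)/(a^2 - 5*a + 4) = a - 2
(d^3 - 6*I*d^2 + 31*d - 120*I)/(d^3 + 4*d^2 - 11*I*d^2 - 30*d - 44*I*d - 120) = (d^3 - 6*I*d^2 + 31*d - 120*I)/(d^3 + d^2*(4 - 11*I) + d*(-30 - 44*I) - 120)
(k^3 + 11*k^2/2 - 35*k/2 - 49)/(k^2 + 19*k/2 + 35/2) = (2*k^2 - 3*k - 14)/(2*k + 5)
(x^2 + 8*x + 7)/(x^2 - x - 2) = (x + 7)/(x - 2)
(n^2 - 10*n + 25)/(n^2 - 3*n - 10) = (n - 5)/(n + 2)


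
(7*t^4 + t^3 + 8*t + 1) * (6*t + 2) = 42*t^5 + 20*t^4 + 2*t^3 + 48*t^2 + 22*t + 2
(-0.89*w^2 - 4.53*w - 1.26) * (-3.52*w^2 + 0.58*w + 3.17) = 3.1328*w^4 + 15.4294*w^3 - 1.0135*w^2 - 15.0909*w - 3.9942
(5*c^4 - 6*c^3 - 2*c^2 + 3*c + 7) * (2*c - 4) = 10*c^5 - 32*c^4 + 20*c^3 + 14*c^2 + 2*c - 28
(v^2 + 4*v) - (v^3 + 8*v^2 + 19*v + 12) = -v^3 - 7*v^2 - 15*v - 12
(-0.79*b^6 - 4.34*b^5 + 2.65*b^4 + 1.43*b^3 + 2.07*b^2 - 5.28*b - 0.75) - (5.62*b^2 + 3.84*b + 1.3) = -0.79*b^6 - 4.34*b^5 + 2.65*b^4 + 1.43*b^3 - 3.55*b^2 - 9.12*b - 2.05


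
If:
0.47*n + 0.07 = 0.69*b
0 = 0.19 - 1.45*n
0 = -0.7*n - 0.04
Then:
No Solution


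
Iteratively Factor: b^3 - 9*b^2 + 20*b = (b - 5)*(b^2 - 4*b) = (b - 5)*(b - 4)*(b)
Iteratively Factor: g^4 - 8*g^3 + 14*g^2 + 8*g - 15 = (g - 5)*(g^3 - 3*g^2 - g + 3) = (g - 5)*(g + 1)*(g^2 - 4*g + 3) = (g - 5)*(g - 1)*(g + 1)*(g - 3)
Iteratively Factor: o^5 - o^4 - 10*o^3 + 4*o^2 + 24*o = (o)*(o^4 - o^3 - 10*o^2 + 4*o + 24) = o*(o - 3)*(o^3 + 2*o^2 - 4*o - 8) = o*(o - 3)*(o + 2)*(o^2 - 4) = o*(o - 3)*(o - 2)*(o + 2)*(o + 2)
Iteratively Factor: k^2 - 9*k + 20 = (k - 4)*(k - 5)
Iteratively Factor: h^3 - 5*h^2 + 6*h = (h - 3)*(h^2 - 2*h) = h*(h - 3)*(h - 2)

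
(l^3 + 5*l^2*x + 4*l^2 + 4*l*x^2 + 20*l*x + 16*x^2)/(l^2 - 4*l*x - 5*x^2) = (-l^2 - 4*l*x - 4*l - 16*x)/(-l + 5*x)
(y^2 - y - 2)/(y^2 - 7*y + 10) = (y + 1)/(y - 5)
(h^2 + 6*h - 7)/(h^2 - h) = (h + 7)/h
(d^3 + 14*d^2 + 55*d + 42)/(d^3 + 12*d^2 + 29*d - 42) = (d + 1)/(d - 1)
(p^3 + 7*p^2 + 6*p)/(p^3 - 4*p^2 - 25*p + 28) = p*(p^2 + 7*p + 6)/(p^3 - 4*p^2 - 25*p + 28)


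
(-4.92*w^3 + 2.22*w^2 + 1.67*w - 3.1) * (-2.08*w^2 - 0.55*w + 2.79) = 10.2336*w^5 - 1.9116*w^4 - 18.4214*w^3 + 11.7233*w^2 + 6.3643*w - 8.649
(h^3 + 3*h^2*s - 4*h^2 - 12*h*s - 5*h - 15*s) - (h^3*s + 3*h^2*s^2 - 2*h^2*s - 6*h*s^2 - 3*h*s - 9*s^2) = -h^3*s + h^3 - 3*h^2*s^2 + 5*h^2*s - 4*h^2 + 6*h*s^2 - 9*h*s - 5*h + 9*s^2 - 15*s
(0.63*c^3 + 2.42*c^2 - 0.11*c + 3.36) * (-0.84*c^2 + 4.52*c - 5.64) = -0.5292*c^5 + 0.8148*c^4 + 7.4776*c^3 - 16.9684*c^2 + 15.8076*c - 18.9504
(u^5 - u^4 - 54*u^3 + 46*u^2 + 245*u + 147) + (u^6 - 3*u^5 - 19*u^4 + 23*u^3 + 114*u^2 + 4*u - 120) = u^6 - 2*u^5 - 20*u^4 - 31*u^3 + 160*u^2 + 249*u + 27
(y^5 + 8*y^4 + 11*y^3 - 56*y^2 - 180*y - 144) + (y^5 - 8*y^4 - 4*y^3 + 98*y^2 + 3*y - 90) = 2*y^5 + 7*y^3 + 42*y^2 - 177*y - 234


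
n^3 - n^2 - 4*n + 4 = (n - 2)*(n - 1)*(n + 2)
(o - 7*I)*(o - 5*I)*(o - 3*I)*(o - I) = o^4 - 16*I*o^3 - 86*o^2 + 176*I*o + 105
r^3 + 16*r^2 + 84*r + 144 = (r + 4)*(r + 6)^2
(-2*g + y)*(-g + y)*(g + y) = 2*g^3 - g^2*y - 2*g*y^2 + y^3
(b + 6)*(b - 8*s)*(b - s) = b^3 - 9*b^2*s + 6*b^2 + 8*b*s^2 - 54*b*s + 48*s^2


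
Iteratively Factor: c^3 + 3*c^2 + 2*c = (c)*(c^2 + 3*c + 2) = c*(c + 2)*(c + 1)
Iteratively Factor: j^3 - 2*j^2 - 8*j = (j - 4)*(j^2 + 2*j) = (j - 4)*(j + 2)*(j)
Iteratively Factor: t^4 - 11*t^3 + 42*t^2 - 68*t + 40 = (t - 5)*(t^3 - 6*t^2 + 12*t - 8) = (t - 5)*(t - 2)*(t^2 - 4*t + 4) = (t - 5)*(t - 2)^2*(t - 2)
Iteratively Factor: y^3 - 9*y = (y - 3)*(y^2 + 3*y) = y*(y - 3)*(y + 3)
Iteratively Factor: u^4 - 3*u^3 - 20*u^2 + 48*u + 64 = (u - 4)*(u^3 + u^2 - 16*u - 16) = (u - 4)^2*(u^2 + 5*u + 4) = (u - 4)^2*(u + 1)*(u + 4)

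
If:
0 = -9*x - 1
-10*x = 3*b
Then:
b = 10/27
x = -1/9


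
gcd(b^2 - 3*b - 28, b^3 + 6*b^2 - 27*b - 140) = b + 4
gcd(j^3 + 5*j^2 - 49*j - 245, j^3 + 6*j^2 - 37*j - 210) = j^2 + 12*j + 35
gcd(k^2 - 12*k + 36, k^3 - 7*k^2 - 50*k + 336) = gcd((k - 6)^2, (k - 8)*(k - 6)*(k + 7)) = k - 6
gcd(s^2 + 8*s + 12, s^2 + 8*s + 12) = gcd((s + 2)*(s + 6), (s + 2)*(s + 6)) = s^2 + 8*s + 12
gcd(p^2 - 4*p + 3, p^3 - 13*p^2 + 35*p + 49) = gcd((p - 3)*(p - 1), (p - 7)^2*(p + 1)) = 1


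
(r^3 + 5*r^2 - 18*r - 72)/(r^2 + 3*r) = r + 2 - 24/r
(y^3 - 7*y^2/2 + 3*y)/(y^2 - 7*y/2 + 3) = y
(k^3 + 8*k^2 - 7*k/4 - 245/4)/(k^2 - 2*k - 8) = (-4*k^3 - 32*k^2 + 7*k + 245)/(4*(-k^2 + 2*k + 8))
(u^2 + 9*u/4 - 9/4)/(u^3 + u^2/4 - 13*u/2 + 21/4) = (4*u - 3)/(4*u^2 - 11*u + 7)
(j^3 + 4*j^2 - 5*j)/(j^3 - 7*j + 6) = j*(j + 5)/(j^2 + j - 6)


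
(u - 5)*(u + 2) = u^2 - 3*u - 10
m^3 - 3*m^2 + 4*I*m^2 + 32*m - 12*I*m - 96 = (m - 3)*(m - 4*I)*(m + 8*I)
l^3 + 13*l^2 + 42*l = l*(l + 6)*(l + 7)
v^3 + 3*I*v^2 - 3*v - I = (v + I)^3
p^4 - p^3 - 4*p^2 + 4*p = p*(p - 2)*(p - 1)*(p + 2)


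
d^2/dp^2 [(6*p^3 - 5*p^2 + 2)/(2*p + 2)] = 3*(2*p^3 + 6*p^2 + 6*p - 1)/(p^3 + 3*p^2 + 3*p + 1)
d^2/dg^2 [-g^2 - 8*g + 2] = -2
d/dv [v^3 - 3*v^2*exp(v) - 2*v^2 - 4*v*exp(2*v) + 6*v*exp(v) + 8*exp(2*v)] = -3*v^2*exp(v) + 3*v^2 - 8*v*exp(2*v) - 4*v + 12*exp(2*v) + 6*exp(v)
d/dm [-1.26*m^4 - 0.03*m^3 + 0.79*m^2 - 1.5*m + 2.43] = -5.04*m^3 - 0.09*m^2 + 1.58*m - 1.5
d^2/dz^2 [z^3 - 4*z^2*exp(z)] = -4*z^2*exp(z) - 16*z*exp(z) + 6*z - 8*exp(z)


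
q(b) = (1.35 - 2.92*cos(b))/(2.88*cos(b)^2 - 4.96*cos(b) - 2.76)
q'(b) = (1.35 - 2.92*cos(b))*(5.76*sin(b)*cos(b) - 4.96*sin(b))/(2.88*cos(b)^2 - 4.96*cos(b) - 2.76)^2 + 2.92*sin(b)/(2.88*cos(b)^2 - 4.96*cos(b) - 2.76) = (-8.4096*cos(b)^2 + 7.776*cos(b) - 14.7552)*sin(b)/(8.2944*cos(b)^4 - 28.5696*cos(b)^3 + 8.704*cos(b)^2 + 27.3792*cos(b) + 7.6176)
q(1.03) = 0.03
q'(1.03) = -0.54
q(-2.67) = 1.00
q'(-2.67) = 0.83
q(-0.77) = 0.15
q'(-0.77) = 0.40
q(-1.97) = -6.26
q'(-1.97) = 111.34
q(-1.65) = -0.67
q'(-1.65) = 2.79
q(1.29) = -0.14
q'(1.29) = -0.83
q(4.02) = 2.03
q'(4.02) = 7.14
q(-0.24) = 0.31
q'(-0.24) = 0.15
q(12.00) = 0.23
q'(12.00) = 0.32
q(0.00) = 0.32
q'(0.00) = 0.00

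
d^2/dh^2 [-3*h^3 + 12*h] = -18*h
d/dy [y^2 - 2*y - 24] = 2*y - 2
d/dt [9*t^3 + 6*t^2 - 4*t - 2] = 27*t^2 + 12*t - 4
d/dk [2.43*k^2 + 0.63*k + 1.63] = 4.86*k + 0.63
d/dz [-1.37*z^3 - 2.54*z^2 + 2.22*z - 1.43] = -4.11*z^2 - 5.08*z + 2.22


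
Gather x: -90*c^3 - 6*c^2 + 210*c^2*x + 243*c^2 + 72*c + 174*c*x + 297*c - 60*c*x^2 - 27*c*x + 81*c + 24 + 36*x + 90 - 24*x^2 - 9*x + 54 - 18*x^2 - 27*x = -90*c^3 + 237*c^2 + 450*c + x^2*(-60*c - 42) + x*(210*c^2 + 147*c) + 168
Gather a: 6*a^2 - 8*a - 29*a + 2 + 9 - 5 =6*a^2 - 37*a + 6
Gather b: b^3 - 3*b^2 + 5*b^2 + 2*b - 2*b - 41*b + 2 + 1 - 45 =b^3 + 2*b^2 - 41*b - 42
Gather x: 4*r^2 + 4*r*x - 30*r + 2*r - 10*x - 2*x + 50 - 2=4*r^2 - 28*r + x*(4*r - 12) + 48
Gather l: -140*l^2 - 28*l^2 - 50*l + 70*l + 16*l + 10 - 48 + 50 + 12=-168*l^2 + 36*l + 24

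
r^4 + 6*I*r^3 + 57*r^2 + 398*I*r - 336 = (r - 8*I)*(r + I)*(r + 6*I)*(r + 7*I)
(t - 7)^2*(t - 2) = t^3 - 16*t^2 + 77*t - 98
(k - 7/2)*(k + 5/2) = k^2 - k - 35/4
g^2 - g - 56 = (g - 8)*(g + 7)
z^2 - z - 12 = (z - 4)*(z + 3)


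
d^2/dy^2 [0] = 0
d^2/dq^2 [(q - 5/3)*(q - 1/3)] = 2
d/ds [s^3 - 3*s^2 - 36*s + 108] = 3*s^2 - 6*s - 36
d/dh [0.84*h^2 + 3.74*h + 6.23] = 1.68*h + 3.74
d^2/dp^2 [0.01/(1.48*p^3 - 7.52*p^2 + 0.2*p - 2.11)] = ((0.1504 - 0.0888*p)*(1.48*p^3 - 7.52*p^2 + 0.2*p - 2.11) + 0.01*(4.44*p^2 - 15.04*p + 0.2)*(8.88*p^2 - 30.08*p + 0.4))/(1.48*p^3 - 7.52*p^2 + 0.2*p - 2.11)^3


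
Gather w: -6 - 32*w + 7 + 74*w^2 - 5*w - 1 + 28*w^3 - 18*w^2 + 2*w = 28*w^3 + 56*w^2 - 35*w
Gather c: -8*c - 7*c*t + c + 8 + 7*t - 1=c*(-7*t - 7) + 7*t + 7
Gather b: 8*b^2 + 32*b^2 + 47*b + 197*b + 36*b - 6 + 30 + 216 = 40*b^2 + 280*b + 240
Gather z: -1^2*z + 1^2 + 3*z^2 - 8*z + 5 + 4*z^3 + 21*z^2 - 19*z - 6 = 4*z^3 + 24*z^2 - 28*z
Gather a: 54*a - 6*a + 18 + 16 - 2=48*a + 32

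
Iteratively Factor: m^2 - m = (m)*(m - 1)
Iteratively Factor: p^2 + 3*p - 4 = (p + 4)*(p - 1)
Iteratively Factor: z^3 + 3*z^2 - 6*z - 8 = (z + 4)*(z^2 - z - 2) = (z - 2)*(z + 4)*(z + 1)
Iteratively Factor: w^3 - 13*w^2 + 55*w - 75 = (w - 3)*(w^2 - 10*w + 25) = (w - 5)*(w - 3)*(w - 5)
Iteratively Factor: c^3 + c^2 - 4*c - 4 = (c + 2)*(c^2 - c - 2) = (c + 1)*(c + 2)*(c - 2)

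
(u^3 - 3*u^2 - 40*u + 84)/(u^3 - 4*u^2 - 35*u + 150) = (u^2 - 9*u + 14)/(u^2 - 10*u + 25)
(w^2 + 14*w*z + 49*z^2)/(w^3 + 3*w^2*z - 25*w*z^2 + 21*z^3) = (w + 7*z)/(w^2 - 4*w*z + 3*z^2)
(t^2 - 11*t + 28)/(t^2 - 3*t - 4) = (t - 7)/(t + 1)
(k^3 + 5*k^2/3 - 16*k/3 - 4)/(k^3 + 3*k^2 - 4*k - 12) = (k + 2/3)/(k + 2)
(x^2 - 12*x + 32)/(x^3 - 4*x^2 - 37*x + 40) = (x - 4)/(x^2 + 4*x - 5)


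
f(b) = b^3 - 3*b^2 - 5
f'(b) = 3*b^2 - 6*b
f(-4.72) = -176.99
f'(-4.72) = 95.16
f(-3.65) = -93.59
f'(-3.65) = 61.87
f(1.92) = -8.98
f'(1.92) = -0.46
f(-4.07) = -122.11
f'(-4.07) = 74.11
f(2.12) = -8.96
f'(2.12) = 0.76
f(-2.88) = -53.77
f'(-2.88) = 42.16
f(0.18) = -5.09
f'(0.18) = -0.98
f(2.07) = -8.98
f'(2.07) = 0.43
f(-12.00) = -2165.00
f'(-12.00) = 504.00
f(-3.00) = -59.00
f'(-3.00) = 45.00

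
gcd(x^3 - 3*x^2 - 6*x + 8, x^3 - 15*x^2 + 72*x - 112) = x - 4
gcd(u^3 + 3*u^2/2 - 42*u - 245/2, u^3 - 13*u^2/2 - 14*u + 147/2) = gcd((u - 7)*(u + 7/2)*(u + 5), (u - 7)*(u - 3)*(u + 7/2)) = u^2 - 7*u/2 - 49/2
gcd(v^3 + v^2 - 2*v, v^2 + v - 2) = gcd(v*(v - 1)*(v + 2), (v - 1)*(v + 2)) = v^2 + v - 2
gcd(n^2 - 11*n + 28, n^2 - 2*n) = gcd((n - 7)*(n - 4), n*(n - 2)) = 1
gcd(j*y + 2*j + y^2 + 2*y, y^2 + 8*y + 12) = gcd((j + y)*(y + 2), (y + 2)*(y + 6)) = y + 2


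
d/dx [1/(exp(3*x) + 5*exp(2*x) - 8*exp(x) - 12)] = (-3*exp(2*x) - 10*exp(x) + 8)*exp(x)/(exp(3*x) + 5*exp(2*x) - 8*exp(x) - 12)^2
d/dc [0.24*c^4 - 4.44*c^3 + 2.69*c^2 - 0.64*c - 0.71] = 0.96*c^3 - 13.32*c^2 + 5.38*c - 0.64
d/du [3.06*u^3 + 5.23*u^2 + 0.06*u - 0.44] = 9.18*u^2 + 10.46*u + 0.06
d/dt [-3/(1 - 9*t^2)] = -54*t/(9*t^2 - 1)^2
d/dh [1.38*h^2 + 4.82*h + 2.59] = 2.76*h + 4.82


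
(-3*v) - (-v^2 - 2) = v^2 - 3*v + 2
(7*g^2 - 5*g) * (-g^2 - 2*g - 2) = -7*g^4 - 9*g^3 - 4*g^2 + 10*g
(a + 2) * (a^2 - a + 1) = a^3 + a^2 - a + 2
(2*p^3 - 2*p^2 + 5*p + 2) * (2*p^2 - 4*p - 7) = 4*p^5 - 12*p^4 + 4*p^3 - 2*p^2 - 43*p - 14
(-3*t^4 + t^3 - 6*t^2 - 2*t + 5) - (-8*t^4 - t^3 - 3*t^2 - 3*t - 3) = 5*t^4 + 2*t^3 - 3*t^2 + t + 8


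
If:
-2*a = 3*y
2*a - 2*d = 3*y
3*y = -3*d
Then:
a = 0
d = 0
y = 0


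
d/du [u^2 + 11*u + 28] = 2*u + 11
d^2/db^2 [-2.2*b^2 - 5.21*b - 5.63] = -4.40000000000000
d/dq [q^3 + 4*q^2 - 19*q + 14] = 3*q^2 + 8*q - 19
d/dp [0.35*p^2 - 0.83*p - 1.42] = 0.7*p - 0.83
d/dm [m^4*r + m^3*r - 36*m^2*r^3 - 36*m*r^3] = r*(4*m^3 + 3*m^2 - 72*m*r^2 - 36*r^2)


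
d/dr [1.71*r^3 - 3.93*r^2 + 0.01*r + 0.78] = 5.13*r^2 - 7.86*r + 0.01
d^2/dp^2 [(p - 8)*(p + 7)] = 2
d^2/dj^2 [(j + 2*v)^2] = 2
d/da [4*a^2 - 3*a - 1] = 8*a - 3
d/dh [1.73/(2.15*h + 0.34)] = -3.7195/(2.15*h + 0.34)^2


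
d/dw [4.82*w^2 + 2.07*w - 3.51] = 9.64*w + 2.07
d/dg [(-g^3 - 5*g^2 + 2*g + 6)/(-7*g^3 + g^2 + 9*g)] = (-36*g^4 + 10*g^3 + 79*g^2 - 12*g - 54)/(g^2*(49*g^4 - 14*g^3 - 125*g^2 + 18*g + 81))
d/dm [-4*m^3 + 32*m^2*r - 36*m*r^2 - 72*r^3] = -12*m^2 + 64*m*r - 36*r^2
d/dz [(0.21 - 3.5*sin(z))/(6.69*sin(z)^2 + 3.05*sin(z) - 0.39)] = (23.415*sin(z)^2 - 2.8098*sin(z) + 0.7245)*cos(z)/(44.7561*sin(z)^4 + 40.809*sin(z)^3 + 4.0843*sin(z)^2 - 2.379*sin(z) + 0.1521)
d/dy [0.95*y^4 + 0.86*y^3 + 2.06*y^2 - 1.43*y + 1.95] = 3.8*y^3 + 2.58*y^2 + 4.12*y - 1.43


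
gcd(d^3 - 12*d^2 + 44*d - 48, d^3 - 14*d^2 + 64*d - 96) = d^2 - 10*d + 24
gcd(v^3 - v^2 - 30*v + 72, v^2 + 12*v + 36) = v + 6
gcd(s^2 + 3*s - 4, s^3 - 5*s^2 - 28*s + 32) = s^2 + 3*s - 4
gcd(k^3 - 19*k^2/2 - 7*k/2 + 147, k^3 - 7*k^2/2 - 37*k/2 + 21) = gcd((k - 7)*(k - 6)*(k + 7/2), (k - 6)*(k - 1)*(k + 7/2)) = k^2 - 5*k/2 - 21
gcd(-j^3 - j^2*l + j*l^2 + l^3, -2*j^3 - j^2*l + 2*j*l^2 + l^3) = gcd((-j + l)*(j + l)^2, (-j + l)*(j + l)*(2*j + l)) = j^2 - l^2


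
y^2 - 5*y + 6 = (y - 3)*(y - 2)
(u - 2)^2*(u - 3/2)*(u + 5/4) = u^4 - 17*u^3/4 + 25*u^2/8 + 13*u/2 - 15/2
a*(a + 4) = a^2 + 4*a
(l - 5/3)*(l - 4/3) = l^2 - 3*l + 20/9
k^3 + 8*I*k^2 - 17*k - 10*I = (k + I)*(k + 2*I)*(k + 5*I)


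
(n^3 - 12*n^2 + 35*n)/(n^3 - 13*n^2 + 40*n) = (n - 7)/(n - 8)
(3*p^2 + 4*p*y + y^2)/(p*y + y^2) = (3*p + y)/y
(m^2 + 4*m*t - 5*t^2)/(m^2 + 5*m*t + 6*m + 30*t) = (m - t)/(m + 6)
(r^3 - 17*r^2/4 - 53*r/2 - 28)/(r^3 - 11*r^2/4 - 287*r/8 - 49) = 2*(r + 2)/(2*r + 7)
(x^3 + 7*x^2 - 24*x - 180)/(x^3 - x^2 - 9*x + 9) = (x^3 + 7*x^2 - 24*x - 180)/(x^3 - x^2 - 9*x + 9)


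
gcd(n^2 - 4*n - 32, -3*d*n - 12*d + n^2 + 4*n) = n + 4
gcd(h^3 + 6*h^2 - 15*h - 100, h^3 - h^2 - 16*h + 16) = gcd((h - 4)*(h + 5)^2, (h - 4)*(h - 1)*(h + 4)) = h - 4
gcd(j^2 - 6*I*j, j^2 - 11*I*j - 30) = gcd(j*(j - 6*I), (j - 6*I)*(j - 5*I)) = j - 6*I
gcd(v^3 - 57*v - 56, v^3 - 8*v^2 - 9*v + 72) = v - 8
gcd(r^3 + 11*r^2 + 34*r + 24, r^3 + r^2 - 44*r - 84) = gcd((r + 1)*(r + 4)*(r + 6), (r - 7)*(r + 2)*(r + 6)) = r + 6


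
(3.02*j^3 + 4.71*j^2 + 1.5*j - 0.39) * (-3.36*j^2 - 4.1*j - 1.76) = -10.1472*j^5 - 28.2076*j^4 - 29.6662*j^3 - 13.1292*j^2 - 1.041*j + 0.6864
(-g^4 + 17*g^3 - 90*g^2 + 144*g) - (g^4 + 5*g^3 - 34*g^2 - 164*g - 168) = -2*g^4 + 12*g^3 - 56*g^2 + 308*g + 168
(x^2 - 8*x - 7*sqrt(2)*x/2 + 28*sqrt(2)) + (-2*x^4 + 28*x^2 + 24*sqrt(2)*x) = -2*x^4 + 29*x^2 - 8*x + 41*sqrt(2)*x/2 + 28*sqrt(2)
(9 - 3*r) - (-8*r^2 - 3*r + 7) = 8*r^2 + 2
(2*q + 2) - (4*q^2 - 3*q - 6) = -4*q^2 + 5*q + 8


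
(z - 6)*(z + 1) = z^2 - 5*z - 6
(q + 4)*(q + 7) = q^2 + 11*q + 28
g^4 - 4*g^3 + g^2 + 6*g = g*(g - 3)*(g - 2)*(g + 1)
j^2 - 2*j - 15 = (j - 5)*(j + 3)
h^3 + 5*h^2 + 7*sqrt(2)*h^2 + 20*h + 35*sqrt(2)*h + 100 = (h + 5)*(h + 2*sqrt(2))*(h + 5*sqrt(2))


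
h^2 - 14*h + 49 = (h - 7)^2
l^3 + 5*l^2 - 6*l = l*(l - 1)*(l + 6)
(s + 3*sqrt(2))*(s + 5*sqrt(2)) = s^2 + 8*sqrt(2)*s + 30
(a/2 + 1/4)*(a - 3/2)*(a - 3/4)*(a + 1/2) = a^4/2 - 5*a^3/8 - 7*a^2/16 + 9*a/32 + 9/64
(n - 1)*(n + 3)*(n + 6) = n^3 + 8*n^2 + 9*n - 18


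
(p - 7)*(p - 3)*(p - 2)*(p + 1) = p^4 - 11*p^3 + 29*p^2 - p - 42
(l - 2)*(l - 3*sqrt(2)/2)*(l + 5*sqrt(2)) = l^3 - 2*l^2 + 7*sqrt(2)*l^2/2 - 15*l - 7*sqrt(2)*l + 30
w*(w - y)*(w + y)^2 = w^4 + w^3*y - w^2*y^2 - w*y^3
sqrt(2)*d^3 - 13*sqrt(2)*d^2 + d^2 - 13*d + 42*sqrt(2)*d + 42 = (d - 7)*(d - 6)*(sqrt(2)*d + 1)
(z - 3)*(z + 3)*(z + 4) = z^3 + 4*z^2 - 9*z - 36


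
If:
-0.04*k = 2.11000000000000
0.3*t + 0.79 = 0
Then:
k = -52.75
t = -2.63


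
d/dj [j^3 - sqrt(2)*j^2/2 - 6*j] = 3*j^2 - sqrt(2)*j - 6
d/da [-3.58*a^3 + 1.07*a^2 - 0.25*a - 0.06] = -10.74*a^2 + 2.14*a - 0.25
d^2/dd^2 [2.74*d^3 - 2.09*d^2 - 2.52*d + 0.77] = 16.44*d - 4.18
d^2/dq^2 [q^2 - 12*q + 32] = 2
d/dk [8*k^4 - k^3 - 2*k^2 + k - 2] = 32*k^3 - 3*k^2 - 4*k + 1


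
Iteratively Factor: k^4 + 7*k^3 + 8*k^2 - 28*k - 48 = (k + 3)*(k^3 + 4*k^2 - 4*k - 16) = (k + 2)*(k + 3)*(k^2 + 2*k - 8) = (k - 2)*(k + 2)*(k + 3)*(k + 4)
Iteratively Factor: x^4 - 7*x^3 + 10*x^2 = (x - 5)*(x^3 - 2*x^2) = x*(x - 5)*(x^2 - 2*x) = x^2*(x - 5)*(x - 2)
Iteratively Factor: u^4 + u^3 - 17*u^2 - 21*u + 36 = (u + 3)*(u^3 - 2*u^2 - 11*u + 12) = (u - 1)*(u + 3)*(u^2 - u - 12) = (u - 1)*(u + 3)^2*(u - 4)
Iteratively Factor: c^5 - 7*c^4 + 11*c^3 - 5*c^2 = (c - 1)*(c^4 - 6*c^3 + 5*c^2) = (c - 5)*(c - 1)*(c^3 - c^2) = c*(c - 5)*(c - 1)*(c^2 - c) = c^2*(c - 5)*(c - 1)*(c - 1)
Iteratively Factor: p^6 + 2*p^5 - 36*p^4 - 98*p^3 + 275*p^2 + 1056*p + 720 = (p + 1)*(p^5 + p^4 - 37*p^3 - 61*p^2 + 336*p + 720) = (p + 1)*(p + 3)*(p^4 - 2*p^3 - 31*p^2 + 32*p + 240) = (p - 4)*(p + 1)*(p + 3)*(p^3 + 2*p^2 - 23*p - 60) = (p - 5)*(p - 4)*(p + 1)*(p + 3)*(p^2 + 7*p + 12) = (p - 5)*(p - 4)*(p + 1)*(p + 3)*(p + 4)*(p + 3)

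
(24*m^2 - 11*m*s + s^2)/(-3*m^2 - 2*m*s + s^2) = (-8*m + s)/(m + s)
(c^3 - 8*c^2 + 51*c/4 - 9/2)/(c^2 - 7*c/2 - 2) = (-4*c^3 + 32*c^2 - 51*c + 18)/(2*(-2*c^2 + 7*c + 4))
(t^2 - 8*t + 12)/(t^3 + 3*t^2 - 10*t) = (t - 6)/(t*(t + 5))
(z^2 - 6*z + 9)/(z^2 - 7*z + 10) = (z^2 - 6*z + 9)/(z^2 - 7*z + 10)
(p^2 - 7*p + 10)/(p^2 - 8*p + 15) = (p - 2)/(p - 3)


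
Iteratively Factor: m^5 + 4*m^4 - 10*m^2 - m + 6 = (m - 1)*(m^4 + 5*m^3 + 5*m^2 - 5*m - 6) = (m - 1)^2*(m^3 + 6*m^2 + 11*m + 6) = (m - 1)^2*(m + 3)*(m^2 + 3*m + 2) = (m - 1)^2*(m + 2)*(m + 3)*(m + 1)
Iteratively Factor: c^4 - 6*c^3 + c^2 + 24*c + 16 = (c + 1)*(c^3 - 7*c^2 + 8*c + 16) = (c - 4)*(c + 1)*(c^2 - 3*c - 4) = (c - 4)*(c + 1)^2*(c - 4)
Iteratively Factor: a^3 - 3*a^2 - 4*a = (a + 1)*(a^2 - 4*a) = (a - 4)*(a + 1)*(a)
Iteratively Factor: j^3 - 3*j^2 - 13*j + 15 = (j - 1)*(j^2 - 2*j - 15) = (j - 1)*(j + 3)*(j - 5)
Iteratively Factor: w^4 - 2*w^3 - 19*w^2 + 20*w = (w - 5)*(w^3 + 3*w^2 - 4*w) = (w - 5)*(w - 1)*(w^2 + 4*w) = w*(w - 5)*(w - 1)*(w + 4)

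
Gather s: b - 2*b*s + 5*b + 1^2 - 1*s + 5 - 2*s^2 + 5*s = 6*b - 2*s^2 + s*(4 - 2*b) + 6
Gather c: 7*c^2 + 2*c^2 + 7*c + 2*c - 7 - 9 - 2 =9*c^2 + 9*c - 18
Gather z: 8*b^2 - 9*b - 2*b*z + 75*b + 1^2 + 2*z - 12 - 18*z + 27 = 8*b^2 + 66*b + z*(-2*b - 16) + 16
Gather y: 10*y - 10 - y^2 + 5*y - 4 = -y^2 + 15*y - 14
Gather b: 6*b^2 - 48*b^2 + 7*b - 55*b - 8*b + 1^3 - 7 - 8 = -42*b^2 - 56*b - 14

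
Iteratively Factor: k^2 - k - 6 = (k - 3)*(k + 2)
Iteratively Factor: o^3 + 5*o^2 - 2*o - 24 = (o - 2)*(o^2 + 7*o + 12) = (o - 2)*(o + 3)*(o + 4)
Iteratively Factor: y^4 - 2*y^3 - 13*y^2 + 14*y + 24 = (y + 1)*(y^3 - 3*y^2 - 10*y + 24) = (y + 1)*(y + 3)*(y^2 - 6*y + 8) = (y - 2)*(y + 1)*(y + 3)*(y - 4)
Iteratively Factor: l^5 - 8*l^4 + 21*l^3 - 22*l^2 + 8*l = (l - 1)*(l^4 - 7*l^3 + 14*l^2 - 8*l) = l*(l - 1)*(l^3 - 7*l^2 + 14*l - 8) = l*(l - 2)*(l - 1)*(l^2 - 5*l + 4) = l*(l - 2)*(l - 1)^2*(l - 4)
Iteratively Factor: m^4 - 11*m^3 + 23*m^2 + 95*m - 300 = (m + 3)*(m^3 - 14*m^2 + 65*m - 100) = (m - 5)*(m + 3)*(m^2 - 9*m + 20) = (m - 5)*(m - 4)*(m + 3)*(m - 5)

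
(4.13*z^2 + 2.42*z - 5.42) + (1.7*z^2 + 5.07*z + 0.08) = 5.83*z^2 + 7.49*z - 5.34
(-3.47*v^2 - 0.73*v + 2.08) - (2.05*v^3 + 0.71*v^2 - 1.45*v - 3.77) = -2.05*v^3 - 4.18*v^2 + 0.72*v + 5.85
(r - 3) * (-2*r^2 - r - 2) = -2*r^3 + 5*r^2 + r + 6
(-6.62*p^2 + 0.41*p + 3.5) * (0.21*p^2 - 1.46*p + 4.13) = -1.3902*p^4 + 9.7513*p^3 - 27.2042*p^2 - 3.4167*p + 14.455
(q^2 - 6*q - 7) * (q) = q^3 - 6*q^2 - 7*q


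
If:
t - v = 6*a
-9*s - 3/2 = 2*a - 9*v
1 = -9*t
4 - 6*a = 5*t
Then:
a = 41/54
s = -2431/486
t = -1/9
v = -14/3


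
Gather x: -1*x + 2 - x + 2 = 4 - 2*x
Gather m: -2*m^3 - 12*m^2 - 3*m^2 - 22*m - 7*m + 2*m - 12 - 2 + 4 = -2*m^3 - 15*m^2 - 27*m - 10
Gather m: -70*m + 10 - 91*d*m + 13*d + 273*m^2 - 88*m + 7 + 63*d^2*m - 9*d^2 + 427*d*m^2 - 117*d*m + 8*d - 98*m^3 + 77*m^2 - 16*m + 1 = -9*d^2 + 21*d - 98*m^3 + m^2*(427*d + 350) + m*(63*d^2 - 208*d - 174) + 18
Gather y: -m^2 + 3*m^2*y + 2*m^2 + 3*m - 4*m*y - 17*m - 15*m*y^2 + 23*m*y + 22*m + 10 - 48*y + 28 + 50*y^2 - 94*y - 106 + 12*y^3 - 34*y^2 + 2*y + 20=m^2 + 8*m + 12*y^3 + y^2*(16 - 15*m) + y*(3*m^2 + 19*m - 140) - 48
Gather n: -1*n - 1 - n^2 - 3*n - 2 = -n^2 - 4*n - 3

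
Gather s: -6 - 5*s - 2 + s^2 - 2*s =s^2 - 7*s - 8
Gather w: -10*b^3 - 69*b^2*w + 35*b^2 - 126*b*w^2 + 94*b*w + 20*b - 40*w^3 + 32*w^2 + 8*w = -10*b^3 + 35*b^2 + 20*b - 40*w^3 + w^2*(32 - 126*b) + w*(-69*b^2 + 94*b + 8)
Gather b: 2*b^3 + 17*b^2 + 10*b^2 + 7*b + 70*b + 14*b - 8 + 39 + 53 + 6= 2*b^3 + 27*b^2 + 91*b + 90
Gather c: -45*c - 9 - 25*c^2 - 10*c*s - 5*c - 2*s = -25*c^2 + c*(-10*s - 50) - 2*s - 9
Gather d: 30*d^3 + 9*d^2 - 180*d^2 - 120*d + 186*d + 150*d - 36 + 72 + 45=30*d^3 - 171*d^2 + 216*d + 81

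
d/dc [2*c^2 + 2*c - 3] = 4*c + 2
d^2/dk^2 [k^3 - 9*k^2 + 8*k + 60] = 6*k - 18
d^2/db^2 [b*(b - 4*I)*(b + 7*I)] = 6*b + 6*I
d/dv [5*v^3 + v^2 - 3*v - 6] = 15*v^2 + 2*v - 3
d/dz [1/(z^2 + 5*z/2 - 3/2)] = 2*(-4*z - 5)/(2*z^2 + 5*z - 3)^2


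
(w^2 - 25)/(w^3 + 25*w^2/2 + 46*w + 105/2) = 2*(w^2 - 25)/(2*w^3 + 25*w^2 + 92*w + 105)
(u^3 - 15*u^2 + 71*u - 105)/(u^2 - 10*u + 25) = (u^2 - 10*u + 21)/(u - 5)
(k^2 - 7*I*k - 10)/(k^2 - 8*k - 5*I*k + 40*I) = (k - 2*I)/(k - 8)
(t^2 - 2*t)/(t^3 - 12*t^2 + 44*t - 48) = t/(t^2 - 10*t + 24)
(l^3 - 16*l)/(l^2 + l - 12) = l*(l - 4)/(l - 3)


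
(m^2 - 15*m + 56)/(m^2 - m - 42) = (m - 8)/(m + 6)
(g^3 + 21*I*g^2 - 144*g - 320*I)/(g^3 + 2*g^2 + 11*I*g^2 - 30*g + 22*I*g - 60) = (g^2 + 16*I*g - 64)/(g^2 + g*(2 + 6*I) + 12*I)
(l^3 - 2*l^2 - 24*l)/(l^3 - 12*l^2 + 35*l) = (l^2 - 2*l - 24)/(l^2 - 12*l + 35)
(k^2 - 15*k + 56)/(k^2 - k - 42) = (k - 8)/(k + 6)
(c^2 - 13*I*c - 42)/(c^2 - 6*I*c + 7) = (c - 6*I)/(c + I)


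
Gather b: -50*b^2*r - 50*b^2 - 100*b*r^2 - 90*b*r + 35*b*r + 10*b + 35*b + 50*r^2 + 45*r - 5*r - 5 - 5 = b^2*(-50*r - 50) + b*(-100*r^2 - 55*r + 45) + 50*r^2 + 40*r - 10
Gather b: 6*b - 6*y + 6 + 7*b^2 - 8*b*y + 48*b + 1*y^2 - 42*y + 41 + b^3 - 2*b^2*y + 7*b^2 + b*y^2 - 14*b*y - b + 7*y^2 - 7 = b^3 + b^2*(14 - 2*y) + b*(y^2 - 22*y + 53) + 8*y^2 - 48*y + 40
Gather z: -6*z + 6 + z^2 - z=z^2 - 7*z + 6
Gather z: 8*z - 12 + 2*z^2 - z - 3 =2*z^2 + 7*z - 15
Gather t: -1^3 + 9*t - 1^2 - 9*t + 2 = 0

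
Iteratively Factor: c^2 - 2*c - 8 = (c + 2)*(c - 4)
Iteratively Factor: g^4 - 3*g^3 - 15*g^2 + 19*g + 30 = (g + 1)*(g^3 - 4*g^2 - 11*g + 30) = (g - 5)*(g + 1)*(g^2 + g - 6) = (g - 5)*(g + 1)*(g + 3)*(g - 2)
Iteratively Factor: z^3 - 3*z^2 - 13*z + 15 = (z - 5)*(z^2 + 2*z - 3) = (z - 5)*(z + 3)*(z - 1)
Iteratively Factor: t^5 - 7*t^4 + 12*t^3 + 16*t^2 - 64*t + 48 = (t - 2)*(t^4 - 5*t^3 + 2*t^2 + 20*t - 24) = (t - 2)*(t + 2)*(t^3 - 7*t^2 + 16*t - 12) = (t - 2)^2*(t + 2)*(t^2 - 5*t + 6) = (t - 2)^3*(t + 2)*(t - 3)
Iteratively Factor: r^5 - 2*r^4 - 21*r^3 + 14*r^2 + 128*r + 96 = (r + 1)*(r^4 - 3*r^3 - 18*r^2 + 32*r + 96) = (r + 1)*(r + 2)*(r^3 - 5*r^2 - 8*r + 48) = (r + 1)*(r + 2)*(r + 3)*(r^2 - 8*r + 16) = (r - 4)*(r + 1)*(r + 2)*(r + 3)*(r - 4)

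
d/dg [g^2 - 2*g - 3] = 2*g - 2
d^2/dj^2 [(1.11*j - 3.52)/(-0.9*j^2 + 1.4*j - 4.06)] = (-(1.11*j - 3.52)*(1.8*j - 1.4)*(3.6*j - 2.8) + (5.994*j - 9.444)*(0.9*j^2 - 1.4*j + 4.06))/(0.9*j^2 - 1.4*j + 4.06)^3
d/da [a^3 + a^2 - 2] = a*(3*a + 2)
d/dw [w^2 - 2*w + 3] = 2*w - 2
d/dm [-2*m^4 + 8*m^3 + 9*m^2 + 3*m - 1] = -8*m^3 + 24*m^2 + 18*m + 3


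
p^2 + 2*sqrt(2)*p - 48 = (p - 4*sqrt(2))*(p + 6*sqrt(2))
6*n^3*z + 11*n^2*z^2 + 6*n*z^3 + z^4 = z*(n + z)*(2*n + z)*(3*n + z)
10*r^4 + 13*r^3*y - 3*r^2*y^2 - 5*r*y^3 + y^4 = (-5*r + y)*(-2*r + y)*(r + y)^2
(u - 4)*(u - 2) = u^2 - 6*u + 8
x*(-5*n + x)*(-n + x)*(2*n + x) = 10*n^3*x - 7*n^2*x^2 - 4*n*x^3 + x^4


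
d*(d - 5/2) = d^2 - 5*d/2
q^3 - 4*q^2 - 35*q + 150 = (q - 5)^2*(q + 6)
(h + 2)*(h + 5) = h^2 + 7*h + 10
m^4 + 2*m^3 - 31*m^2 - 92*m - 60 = (m - 6)*(m + 1)*(m + 2)*(m + 5)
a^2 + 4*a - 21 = (a - 3)*(a + 7)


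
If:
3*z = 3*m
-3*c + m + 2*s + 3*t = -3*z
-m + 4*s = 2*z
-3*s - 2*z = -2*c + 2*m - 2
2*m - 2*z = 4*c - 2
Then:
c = 1/2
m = 12/25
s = 9/25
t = -19/50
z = 12/25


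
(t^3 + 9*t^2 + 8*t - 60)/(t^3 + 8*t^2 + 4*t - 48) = (t + 5)/(t + 4)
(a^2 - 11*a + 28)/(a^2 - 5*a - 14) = (a - 4)/(a + 2)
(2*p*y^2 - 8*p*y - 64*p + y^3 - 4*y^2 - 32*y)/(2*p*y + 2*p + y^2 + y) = (y^2 - 4*y - 32)/(y + 1)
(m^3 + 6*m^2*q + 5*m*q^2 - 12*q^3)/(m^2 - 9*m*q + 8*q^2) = (-m^2 - 7*m*q - 12*q^2)/(-m + 8*q)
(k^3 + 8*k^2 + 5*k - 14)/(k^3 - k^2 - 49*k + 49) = (k + 2)/(k - 7)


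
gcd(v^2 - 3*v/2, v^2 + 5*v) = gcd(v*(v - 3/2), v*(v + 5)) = v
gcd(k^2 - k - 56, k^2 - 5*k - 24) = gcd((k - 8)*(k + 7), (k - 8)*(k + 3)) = k - 8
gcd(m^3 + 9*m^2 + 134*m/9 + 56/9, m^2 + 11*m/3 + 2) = m + 2/3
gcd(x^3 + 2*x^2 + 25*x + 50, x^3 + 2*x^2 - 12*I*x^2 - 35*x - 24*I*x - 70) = x^2 + x*(2 - 5*I) - 10*I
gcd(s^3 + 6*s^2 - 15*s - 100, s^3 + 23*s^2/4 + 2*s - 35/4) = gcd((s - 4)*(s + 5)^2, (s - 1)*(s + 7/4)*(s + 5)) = s + 5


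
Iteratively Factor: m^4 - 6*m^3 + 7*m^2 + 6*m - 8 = (m - 2)*(m^3 - 4*m^2 - m + 4) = (m - 2)*(m + 1)*(m^2 - 5*m + 4) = (m - 2)*(m - 1)*(m + 1)*(m - 4)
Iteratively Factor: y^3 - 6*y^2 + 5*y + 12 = (y - 3)*(y^2 - 3*y - 4) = (y - 3)*(y + 1)*(y - 4)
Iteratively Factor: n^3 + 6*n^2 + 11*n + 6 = (n + 1)*(n^2 + 5*n + 6) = (n + 1)*(n + 3)*(n + 2)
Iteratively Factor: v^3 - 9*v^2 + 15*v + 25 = (v - 5)*(v^2 - 4*v - 5) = (v - 5)^2*(v + 1)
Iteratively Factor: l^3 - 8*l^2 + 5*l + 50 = (l + 2)*(l^2 - 10*l + 25) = (l - 5)*(l + 2)*(l - 5)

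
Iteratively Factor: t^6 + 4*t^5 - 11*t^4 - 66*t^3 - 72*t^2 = (t)*(t^5 + 4*t^4 - 11*t^3 - 66*t^2 - 72*t) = t*(t - 4)*(t^4 + 8*t^3 + 21*t^2 + 18*t) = t*(t - 4)*(t + 3)*(t^3 + 5*t^2 + 6*t) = t^2*(t - 4)*(t + 3)*(t^2 + 5*t + 6) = t^2*(t - 4)*(t + 2)*(t + 3)*(t + 3)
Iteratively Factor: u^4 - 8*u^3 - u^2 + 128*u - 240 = (u + 4)*(u^3 - 12*u^2 + 47*u - 60) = (u - 4)*(u + 4)*(u^2 - 8*u + 15) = (u - 5)*(u - 4)*(u + 4)*(u - 3)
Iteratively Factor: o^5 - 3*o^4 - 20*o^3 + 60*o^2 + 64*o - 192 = (o - 2)*(o^4 - o^3 - 22*o^2 + 16*o + 96) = (o - 3)*(o - 2)*(o^3 + 2*o^2 - 16*o - 32) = (o - 3)*(o - 2)*(o + 4)*(o^2 - 2*o - 8) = (o - 3)*(o - 2)*(o + 2)*(o + 4)*(o - 4)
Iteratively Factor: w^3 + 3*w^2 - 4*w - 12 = (w - 2)*(w^2 + 5*w + 6) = (w - 2)*(w + 3)*(w + 2)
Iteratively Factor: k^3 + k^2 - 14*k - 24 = (k + 2)*(k^2 - k - 12) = (k - 4)*(k + 2)*(k + 3)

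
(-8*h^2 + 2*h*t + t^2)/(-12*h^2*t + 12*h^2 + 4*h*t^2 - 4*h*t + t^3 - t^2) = (4*h + t)/(6*h*t - 6*h + t^2 - t)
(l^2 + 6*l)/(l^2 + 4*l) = (l + 6)/(l + 4)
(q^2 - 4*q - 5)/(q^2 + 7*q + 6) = (q - 5)/(q + 6)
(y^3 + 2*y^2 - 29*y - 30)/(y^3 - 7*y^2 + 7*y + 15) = (y + 6)/(y - 3)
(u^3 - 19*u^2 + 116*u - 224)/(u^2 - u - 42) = (u^2 - 12*u + 32)/(u + 6)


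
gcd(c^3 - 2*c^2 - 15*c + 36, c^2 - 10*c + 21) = c - 3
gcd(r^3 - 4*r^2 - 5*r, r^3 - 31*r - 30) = r + 1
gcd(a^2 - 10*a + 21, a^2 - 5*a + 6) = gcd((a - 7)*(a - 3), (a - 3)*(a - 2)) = a - 3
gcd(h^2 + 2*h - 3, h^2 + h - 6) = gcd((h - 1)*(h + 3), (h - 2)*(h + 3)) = h + 3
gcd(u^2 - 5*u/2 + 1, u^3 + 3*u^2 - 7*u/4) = u - 1/2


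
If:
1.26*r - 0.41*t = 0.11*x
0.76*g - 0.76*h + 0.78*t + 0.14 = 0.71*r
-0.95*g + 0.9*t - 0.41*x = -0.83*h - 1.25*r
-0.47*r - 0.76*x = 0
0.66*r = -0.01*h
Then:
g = 0.64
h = 0.79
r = -0.01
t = -0.04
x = 0.01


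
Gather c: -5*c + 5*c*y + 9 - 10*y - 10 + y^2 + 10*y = c*(5*y - 5) + y^2 - 1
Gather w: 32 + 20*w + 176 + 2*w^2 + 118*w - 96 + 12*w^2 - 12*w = 14*w^2 + 126*w + 112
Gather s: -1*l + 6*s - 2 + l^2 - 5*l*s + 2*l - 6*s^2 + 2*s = l^2 + l - 6*s^2 + s*(8 - 5*l) - 2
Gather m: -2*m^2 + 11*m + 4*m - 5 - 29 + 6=-2*m^2 + 15*m - 28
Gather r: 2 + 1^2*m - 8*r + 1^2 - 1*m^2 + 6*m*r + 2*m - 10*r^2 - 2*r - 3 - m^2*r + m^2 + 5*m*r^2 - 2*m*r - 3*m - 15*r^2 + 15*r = r^2*(5*m - 25) + r*(-m^2 + 4*m + 5)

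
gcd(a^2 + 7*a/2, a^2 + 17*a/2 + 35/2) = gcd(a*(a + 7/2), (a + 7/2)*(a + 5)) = a + 7/2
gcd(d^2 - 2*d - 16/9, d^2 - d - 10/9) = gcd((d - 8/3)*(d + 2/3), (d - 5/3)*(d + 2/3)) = d + 2/3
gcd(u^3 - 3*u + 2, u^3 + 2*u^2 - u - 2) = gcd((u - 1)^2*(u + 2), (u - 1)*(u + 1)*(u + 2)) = u^2 + u - 2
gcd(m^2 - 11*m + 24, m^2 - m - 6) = m - 3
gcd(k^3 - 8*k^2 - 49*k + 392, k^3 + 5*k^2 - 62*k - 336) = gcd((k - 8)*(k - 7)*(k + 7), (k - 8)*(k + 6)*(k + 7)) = k^2 - k - 56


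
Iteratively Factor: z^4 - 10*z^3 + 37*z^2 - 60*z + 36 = (z - 3)*(z^3 - 7*z^2 + 16*z - 12) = (z - 3)^2*(z^2 - 4*z + 4) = (z - 3)^2*(z - 2)*(z - 2)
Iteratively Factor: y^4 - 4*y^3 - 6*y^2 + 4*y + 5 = (y - 5)*(y^3 + y^2 - y - 1) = (y - 5)*(y + 1)*(y^2 - 1) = (y - 5)*(y - 1)*(y + 1)*(y + 1)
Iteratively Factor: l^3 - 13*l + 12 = (l - 3)*(l^2 + 3*l - 4) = (l - 3)*(l - 1)*(l + 4)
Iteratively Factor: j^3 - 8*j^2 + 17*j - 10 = (j - 5)*(j^2 - 3*j + 2) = (j - 5)*(j - 1)*(j - 2)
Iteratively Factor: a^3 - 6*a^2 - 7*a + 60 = (a - 5)*(a^2 - a - 12) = (a - 5)*(a + 3)*(a - 4)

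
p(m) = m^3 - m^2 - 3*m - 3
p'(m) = 3*m^2 - 2*m - 3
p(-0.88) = -1.82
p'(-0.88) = 1.08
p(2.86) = 3.63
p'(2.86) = 15.82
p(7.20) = 296.81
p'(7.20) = 138.12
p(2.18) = -3.93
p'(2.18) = 6.90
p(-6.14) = -253.76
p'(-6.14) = 122.38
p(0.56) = -4.82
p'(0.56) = -3.18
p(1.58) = -6.29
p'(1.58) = 1.33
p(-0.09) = -2.74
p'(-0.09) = -2.80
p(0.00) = -3.00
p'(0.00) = -3.00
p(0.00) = -3.00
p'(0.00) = -3.00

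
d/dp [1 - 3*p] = -3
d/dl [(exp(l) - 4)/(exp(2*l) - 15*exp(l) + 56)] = (-(exp(l) - 4)*(2*exp(l) - 15) + exp(2*l) - 15*exp(l) + 56)*exp(l)/(exp(2*l) - 15*exp(l) + 56)^2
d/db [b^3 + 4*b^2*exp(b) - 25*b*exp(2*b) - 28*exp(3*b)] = 4*b^2*exp(b) + 3*b^2 - 50*b*exp(2*b) + 8*b*exp(b) - 84*exp(3*b) - 25*exp(2*b)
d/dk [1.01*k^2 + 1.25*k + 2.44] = 2.02*k + 1.25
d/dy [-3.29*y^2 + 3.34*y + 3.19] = 3.34 - 6.58*y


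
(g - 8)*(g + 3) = g^2 - 5*g - 24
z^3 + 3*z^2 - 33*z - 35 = (z - 5)*(z + 1)*(z + 7)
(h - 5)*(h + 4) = h^2 - h - 20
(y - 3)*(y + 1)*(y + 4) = y^3 + 2*y^2 - 11*y - 12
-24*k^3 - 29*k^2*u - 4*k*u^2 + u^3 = (-8*k + u)*(k + u)*(3*k + u)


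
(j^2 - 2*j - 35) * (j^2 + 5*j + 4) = j^4 + 3*j^3 - 41*j^2 - 183*j - 140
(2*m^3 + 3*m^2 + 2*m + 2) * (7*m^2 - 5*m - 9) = 14*m^5 + 11*m^4 - 19*m^3 - 23*m^2 - 28*m - 18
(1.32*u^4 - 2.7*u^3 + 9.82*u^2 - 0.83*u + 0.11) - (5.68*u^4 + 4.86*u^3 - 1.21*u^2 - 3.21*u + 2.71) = -4.36*u^4 - 7.56*u^3 + 11.03*u^2 + 2.38*u - 2.6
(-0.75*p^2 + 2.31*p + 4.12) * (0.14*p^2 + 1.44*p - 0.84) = -0.105*p^4 - 0.7566*p^3 + 4.5332*p^2 + 3.9924*p - 3.4608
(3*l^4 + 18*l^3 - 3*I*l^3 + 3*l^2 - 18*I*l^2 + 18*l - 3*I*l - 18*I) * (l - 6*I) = 3*l^5 + 18*l^4 - 21*I*l^4 - 15*l^3 - 126*I*l^3 - 90*l^2 - 21*I*l^2 - 18*l - 126*I*l - 108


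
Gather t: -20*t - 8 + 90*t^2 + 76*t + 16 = 90*t^2 + 56*t + 8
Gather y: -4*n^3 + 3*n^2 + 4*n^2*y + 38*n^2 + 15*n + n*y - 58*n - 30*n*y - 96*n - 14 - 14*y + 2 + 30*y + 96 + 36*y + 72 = -4*n^3 + 41*n^2 - 139*n + y*(4*n^2 - 29*n + 52) + 156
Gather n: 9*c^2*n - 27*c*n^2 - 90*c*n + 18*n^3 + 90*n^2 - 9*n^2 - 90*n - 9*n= 18*n^3 + n^2*(81 - 27*c) + n*(9*c^2 - 90*c - 99)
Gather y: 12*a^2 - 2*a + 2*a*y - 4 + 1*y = 12*a^2 - 2*a + y*(2*a + 1) - 4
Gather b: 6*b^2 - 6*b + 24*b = 6*b^2 + 18*b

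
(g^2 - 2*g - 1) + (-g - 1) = g^2 - 3*g - 2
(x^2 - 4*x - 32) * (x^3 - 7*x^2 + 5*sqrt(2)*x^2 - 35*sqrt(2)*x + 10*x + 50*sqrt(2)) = x^5 - 11*x^4 + 5*sqrt(2)*x^4 - 55*sqrt(2)*x^3 + 6*x^3 + 30*sqrt(2)*x^2 + 184*x^2 - 320*x + 920*sqrt(2)*x - 1600*sqrt(2)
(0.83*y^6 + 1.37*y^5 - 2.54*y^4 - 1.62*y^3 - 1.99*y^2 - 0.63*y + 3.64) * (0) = 0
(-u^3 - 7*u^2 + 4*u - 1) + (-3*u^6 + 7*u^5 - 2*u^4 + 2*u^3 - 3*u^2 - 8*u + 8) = -3*u^6 + 7*u^5 - 2*u^4 + u^3 - 10*u^2 - 4*u + 7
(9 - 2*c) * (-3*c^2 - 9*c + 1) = 6*c^3 - 9*c^2 - 83*c + 9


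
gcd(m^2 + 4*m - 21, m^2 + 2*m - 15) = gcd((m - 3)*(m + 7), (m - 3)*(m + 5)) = m - 3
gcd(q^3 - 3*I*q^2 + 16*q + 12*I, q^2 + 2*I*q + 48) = q - 6*I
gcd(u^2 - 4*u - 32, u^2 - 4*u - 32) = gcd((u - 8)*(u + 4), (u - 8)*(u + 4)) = u^2 - 4*u - 32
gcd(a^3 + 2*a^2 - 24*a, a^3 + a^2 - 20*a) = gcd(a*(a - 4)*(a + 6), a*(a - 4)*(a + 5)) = a^2 - 4*a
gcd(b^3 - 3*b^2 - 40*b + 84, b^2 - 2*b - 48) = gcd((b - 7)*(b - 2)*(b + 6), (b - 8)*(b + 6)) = b + 6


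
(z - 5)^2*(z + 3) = z^3 - 7*z^2 - 5*z + 75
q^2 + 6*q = q*(q + 6)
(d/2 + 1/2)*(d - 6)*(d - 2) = d^3/2 - 7*d^2/2 + 2*d + 6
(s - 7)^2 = s^2 - 14*s + 49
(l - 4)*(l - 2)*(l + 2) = l^3 - 4*l^2 - 4*l + 16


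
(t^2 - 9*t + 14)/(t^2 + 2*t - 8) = (t - 7)/(t + 4)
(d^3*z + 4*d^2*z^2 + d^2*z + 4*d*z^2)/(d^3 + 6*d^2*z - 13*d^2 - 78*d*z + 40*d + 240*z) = d*z*(d^2 + 4*d*z + d + 4*z)/(d^3 + 6*d^2*z - 13*d^2 - 78*d*z + 40*d + 240*z)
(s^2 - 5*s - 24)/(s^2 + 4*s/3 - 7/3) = 3*(s^2 - 5*s - 24)/(3*s^2 + 4*s - 7)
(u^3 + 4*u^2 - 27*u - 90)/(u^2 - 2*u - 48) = (u^2 - 2*u - 15)/(u - 8)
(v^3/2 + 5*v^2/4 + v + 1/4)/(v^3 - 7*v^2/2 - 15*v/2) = (2*v^3 + 5*v^2 + 4*v + 1)/(2*v*(2*v^2 - 7*v - 15))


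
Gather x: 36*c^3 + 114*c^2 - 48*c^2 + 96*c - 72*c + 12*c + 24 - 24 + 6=36*c^3 + 66*c^2 + 36*c + 6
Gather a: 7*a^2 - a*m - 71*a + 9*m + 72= 7*a^2 + a*(-m - 71) + 9*m + 72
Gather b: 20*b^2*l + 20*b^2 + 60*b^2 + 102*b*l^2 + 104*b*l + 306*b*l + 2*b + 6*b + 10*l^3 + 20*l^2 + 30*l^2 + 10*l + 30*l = b^2*(20*l + 80) + b*(102*l^2 + 410*l + 8) + 10*l^3 + 50*l^2 + 40*l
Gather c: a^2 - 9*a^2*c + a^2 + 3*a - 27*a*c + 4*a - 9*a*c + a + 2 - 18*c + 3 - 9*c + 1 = 2*a^2 + 8*a + c*(-9*a^2 - 36*a - 27) + 6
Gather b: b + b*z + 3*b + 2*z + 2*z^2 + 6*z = b*(z + 4) + 2*z^2 + 8*z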